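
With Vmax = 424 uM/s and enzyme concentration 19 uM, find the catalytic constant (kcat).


kcat = Vmax / [E]t
kcat = 424 / 19
kcat = 22.3158 s^-1

22.3158 s^-1


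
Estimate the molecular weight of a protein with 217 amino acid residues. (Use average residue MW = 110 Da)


MW = n_residues * 110 Da
MW = 217 * 110
MW = 23870 Da

23870 Da


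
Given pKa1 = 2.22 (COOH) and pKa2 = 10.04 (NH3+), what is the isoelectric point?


pI = (pKa1 + pKa2) / 2
pI = (2.22 + 10.04) / 2
pI = 6.13

6.13


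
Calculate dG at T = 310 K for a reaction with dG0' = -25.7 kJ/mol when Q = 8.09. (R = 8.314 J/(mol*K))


dG = dG0' + RT * ln(Q) / 1000
dG = -25.7 + 8.314 * 310 * ln(8.09) / 1000
dG = -20.3117 kJ/mol

-20.3117 kJ/mol


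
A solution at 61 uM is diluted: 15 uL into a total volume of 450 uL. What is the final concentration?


C2 = C1 * V1 / V2
C2 = 61 * 15 / 450
C2 = 2.0333 uM

2.0333 uM


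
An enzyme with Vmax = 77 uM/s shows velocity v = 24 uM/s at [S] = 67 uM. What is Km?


Km = [S] * (Vmax - v) / v
Km = 67 * (77 - 24) / 24
Km = 147.9583 uM

147.9583 uM


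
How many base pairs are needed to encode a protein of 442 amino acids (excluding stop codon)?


Each amino acid = 1 codon = 3 bp
bp = 442 * 3 = 1326 bp

1326 bp


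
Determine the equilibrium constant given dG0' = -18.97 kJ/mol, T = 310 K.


Keq = exp(-dG0 * 1000 / (R * T))
Keq = exp(-(-18.97) * 1000 / (8.314 * 310))
Keq = 1572.3109

1572.3109


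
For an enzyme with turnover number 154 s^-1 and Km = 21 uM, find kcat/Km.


Catalytic efficiency = kcat / Km
= 154 / 21
= 7.3333 uM^-1*s^-1

7.3333 uM^-1*s^-1


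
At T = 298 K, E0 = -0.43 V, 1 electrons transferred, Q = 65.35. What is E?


E = E0 - (RT/nF) * ln(Q)
E = -0.43 - (8.314 * 298 / (1 * 96485)) * ln(65.35)
E = -0.5373 V

-0.5373 V


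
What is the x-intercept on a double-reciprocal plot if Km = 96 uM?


x-intercept = -1/Km
= -1/96
= -0.0104 1/uM

-0.0104 1/uM


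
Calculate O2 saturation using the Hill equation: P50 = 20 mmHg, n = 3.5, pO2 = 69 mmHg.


Y = pO2^n / (P50^n + pO2^n)
Y = 69^3.5 / (20^3.5 + 69^3.5)
Y = 98.71%

98.71%


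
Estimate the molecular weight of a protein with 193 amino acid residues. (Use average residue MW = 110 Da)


MW = n_residues * 110 Da
MW = 193 * 110
MW = 21230 Da

21230 Da


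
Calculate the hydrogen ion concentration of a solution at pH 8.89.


[H+] = 10^(-pH)
[H+] = 10^(-8.89)
[H+] = 1.288e-09 M

1.288e-09 M


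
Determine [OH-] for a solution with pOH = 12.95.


[OH-] = 10^(-pOH)
[OH-] = 10^(-12.95)
[OH-] = 1.122e-13 M

1.122e-13 M


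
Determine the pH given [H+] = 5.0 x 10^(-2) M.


pH = -log10([H+])
pH = -log10(5.0 x 10^(-2))
pH = 1.301

1.301


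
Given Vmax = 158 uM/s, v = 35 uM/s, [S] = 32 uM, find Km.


Km = [S] * (Vmax - v) / v
Km = 32 * (158 - 35) / 35
Km = 112.4571 uM

112.4571 uM


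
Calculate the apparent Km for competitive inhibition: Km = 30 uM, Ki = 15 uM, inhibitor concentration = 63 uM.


Km_app = Km * (1 + [I]/Ki)
Km_app = 30 * (1 + 63/15)
Km_app = 156.0 uM

156.0 uM


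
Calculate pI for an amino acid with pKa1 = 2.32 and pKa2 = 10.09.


pI = (pKa1 + pKa2) / 2
pI = (2.32 + 10.09) / 2
pI = 6.205

6.205


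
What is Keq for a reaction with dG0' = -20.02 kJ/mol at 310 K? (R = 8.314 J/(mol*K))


Keq = exp(-dG0 * 1000 / (R * T))
Keq = exp(-(-20.02) * 1000 / (8.314 * 310))
Keq = 2363.0265

2363.0265


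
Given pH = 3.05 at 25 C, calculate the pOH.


pOH = 14 - pH
pOH = 14 - 3.05
pOH = 10.95

10.95


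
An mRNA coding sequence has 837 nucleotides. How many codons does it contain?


codons = nucleotides / 3
codons = 837 / 3 = 279

279


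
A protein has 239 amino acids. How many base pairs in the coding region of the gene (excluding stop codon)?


Each amino acid = 1 codon = 3 bp
bp = 239 * 3 = 717 bp

717 bp


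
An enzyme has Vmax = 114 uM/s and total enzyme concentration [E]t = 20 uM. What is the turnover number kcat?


kcat = Vmax / [E]t
kcat = 114 / 20
kcat = 5.7 s^-1

5.7 s^-1


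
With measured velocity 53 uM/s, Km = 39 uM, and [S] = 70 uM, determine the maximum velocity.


Vmax = v * (Km + [S]) / [S]
Vmax = 53 * (39 + 70) / 70
Vmax = 82.5286 uM/s

82.5286 uM/s


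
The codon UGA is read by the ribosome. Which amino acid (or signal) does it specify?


Standard genetic code lookup.
Codon UGA -> Stop

Stop


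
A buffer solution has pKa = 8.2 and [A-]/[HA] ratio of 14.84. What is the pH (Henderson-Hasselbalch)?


pH = pKa + log10([A-]/[HA])
pH = 8.2 + log10(14.84)
pH = 9.3714

9.3714


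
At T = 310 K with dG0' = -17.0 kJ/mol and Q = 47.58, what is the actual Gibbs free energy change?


dG = dG0' + RT * ln(Q) / 1000
dG = -17.0 + 8.314 * 310 * ln(47.58) / 1000
dG = -7.0452 kJ/mol

-7.0452 kJ/mol


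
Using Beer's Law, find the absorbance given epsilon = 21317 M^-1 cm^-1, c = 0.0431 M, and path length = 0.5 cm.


A = epsilon * c * l
A = 21317 * 0.0431 * 0.5
A = 459.3813

459.3813


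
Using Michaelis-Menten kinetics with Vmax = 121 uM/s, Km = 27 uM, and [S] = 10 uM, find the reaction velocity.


v = Vmax * [S] / (Km + [S])
v = 121 * 10 / (27 + 10)
v = 32.7027 uM/s

32.7027 uM/s


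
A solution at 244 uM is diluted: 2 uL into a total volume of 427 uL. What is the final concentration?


C2 = C1 * V1 / V2
C2 = 244 * 2 / 427
C2 = 1.1429 uM

1.1429 uM


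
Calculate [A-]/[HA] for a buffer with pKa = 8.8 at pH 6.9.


[A-]/[HA] = 10^(pH - pKa)
= 10^(6.9 - 8.8)
= 0.0126

0.0126


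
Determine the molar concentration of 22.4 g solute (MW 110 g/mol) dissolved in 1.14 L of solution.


C = (mass / MW) / volume
C = (22.4 / 110) / 1.14
C = 0.1786 M

0.1786 M


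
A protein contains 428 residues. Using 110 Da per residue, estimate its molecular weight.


MW = n_residues * 110 Da
MW = 428 * 110
MW = 47080 Da

47080 Da


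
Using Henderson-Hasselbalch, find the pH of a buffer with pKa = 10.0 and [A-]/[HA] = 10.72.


pH = pKa + log10([A-]/[HA])
pH = 10.0 + log10(10.72)
pH = 11.0302

11.0302


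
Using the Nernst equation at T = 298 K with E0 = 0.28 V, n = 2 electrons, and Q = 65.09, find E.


E = E0 - (RT/nF) * ln(Q)
E = 0.28 - (8.314 * 298 / (2 * 96485)) * ln(65.09)
E = 0.2264 V

0.2264 V


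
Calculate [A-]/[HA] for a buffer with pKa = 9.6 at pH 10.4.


[A-]/[HA] = 10^(pH - pKa)
= 10^(10.4 - 9.6)
= 6.3096

6.3096


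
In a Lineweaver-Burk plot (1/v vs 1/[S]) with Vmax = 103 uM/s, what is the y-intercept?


y-intercept = 1/Vmax
= 1/103
= 0.0097 s/uM

0.0097 s/uM


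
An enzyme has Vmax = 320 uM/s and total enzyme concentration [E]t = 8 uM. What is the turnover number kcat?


kcat = Vmax / [E]t
kcat = 320 / 8
kcat = 40.0 s^-1

40.0 s^-1


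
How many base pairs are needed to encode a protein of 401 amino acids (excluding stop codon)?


Each amino acid = 1 codon = 3 bp
bp = 401 * 3 = 1203 bp

1203 bp


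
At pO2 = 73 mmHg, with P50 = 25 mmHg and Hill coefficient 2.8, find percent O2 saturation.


Y = pO2^n / (P50^n + pO2^n)
Y = 73^2.8 / (25^2.8 + 73^2.8)
Y = 95.26%

95.26%


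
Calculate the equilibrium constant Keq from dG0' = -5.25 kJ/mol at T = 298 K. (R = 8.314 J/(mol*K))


Keq = exp(-dG0 * 1000 / (R * T))
Keq = exp(-(-5.25) * 1000 / (8.314 * 298))
Keq = 8.3229

8.3229


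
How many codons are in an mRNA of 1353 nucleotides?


codons = nucleotides / 3
codons = 1353 / 3 = 451

451


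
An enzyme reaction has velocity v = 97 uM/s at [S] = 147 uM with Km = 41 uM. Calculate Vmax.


Vmax = v * (Km + [S]) / [S]
Vmax = 97 * (41 + 147) / 147
Vmax = 124.0544 uM/s

124.0544 uM/s


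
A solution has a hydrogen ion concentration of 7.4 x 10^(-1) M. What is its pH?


pH = -log10([H+])
pH = -log10(7.4 x 10^(-1))
pH = 0.1308

0.1308


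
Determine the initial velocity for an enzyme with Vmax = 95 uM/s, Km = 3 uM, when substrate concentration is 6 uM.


v = Vmax * [S] / (Km + [S])
v = 95 * 6 / (3 + 6)
v = 63.3333 uM/s

63.3333 uM/s


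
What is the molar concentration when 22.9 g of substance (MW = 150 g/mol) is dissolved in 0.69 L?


C = (mass / MW) / volume
C = (22.9 / 150) / 0.69
C = 0.2213 M

0.2213 M


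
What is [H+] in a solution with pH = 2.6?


[H+] = 10^(-pH)
[H+] = 10^(-2.6)
[H+] = 0.0025 M

0.0025 M


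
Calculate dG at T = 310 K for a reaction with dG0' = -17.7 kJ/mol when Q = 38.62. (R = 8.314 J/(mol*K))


dG = dG0' + RT * ln(Q) / 1000
dG = -17.7 + 8.314 * 310 * ln(38.62) / 1000
dG = -8.283 kJ/mol

-8.283 kJ/mol


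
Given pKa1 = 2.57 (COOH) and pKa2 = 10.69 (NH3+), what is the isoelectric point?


pI = (pKa1 + pKa2) / 2
pI = (2.57 + 10.69) / 2
pI = 6.63

6.63


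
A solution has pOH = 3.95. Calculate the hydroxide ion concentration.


[OH-] = 10^(-pOH)
[OH-] = 10^(-3.95)
[OH-] = 1.122e-04 M

1.122e-04 M


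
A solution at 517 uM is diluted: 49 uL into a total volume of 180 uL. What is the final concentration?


C2 = C1 * V1 / V2
C2 = 517 * 49 / 180
C2 = 140.7389 uM

140.7389 uM


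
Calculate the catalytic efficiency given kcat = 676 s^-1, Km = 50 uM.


Catalytic efficiency = kcat / Km
= 676 / 50
= 13.52 uM^-1*s^-1

13.52 uM^-1*s^-1


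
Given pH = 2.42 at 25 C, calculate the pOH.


pOH = 14 - pH
pOH = 14 - 2.42
pOH = 11.58

11.58


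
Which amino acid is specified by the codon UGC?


Standard genetic code lookup.
Codon UGC -> Cys

Cys


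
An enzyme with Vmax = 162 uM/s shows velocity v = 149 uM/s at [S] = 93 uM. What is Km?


Km = [S] * (Vmax - v) / v
Km = 93 * (162 - 149) / 149
Km = 8.1141 uM

8.1141 uM


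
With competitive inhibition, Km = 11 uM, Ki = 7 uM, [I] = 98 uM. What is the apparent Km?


Km_app = Km * (1 + [I]/Ki)
Km_app = 11 * (1 + 98/7)
Km_app = 165.0 uM

165.0 uM


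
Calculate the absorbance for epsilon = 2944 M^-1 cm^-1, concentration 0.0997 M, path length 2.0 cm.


A = epsilon * c * l
A = 2944 * 0.0997 * 2.0
A = 587.0336

587.0336


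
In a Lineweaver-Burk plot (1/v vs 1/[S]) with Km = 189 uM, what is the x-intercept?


x-intercept = -1/Km
= -1/189
= -0.0053 1/uM

-0.0053 1/uM


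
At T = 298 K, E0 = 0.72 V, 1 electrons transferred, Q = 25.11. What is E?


E = E0 - (RT/nF) * ln(Q)
E = 0.72 - (8.314 * 298 / (1 * 96485)) * ln(25.11)
E = 0.6372 V

0.6372 V


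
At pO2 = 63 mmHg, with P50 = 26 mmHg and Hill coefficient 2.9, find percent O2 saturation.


Y = pO2^n / (P50^n + pO2^n)
Y = 63^2.9 / (26^2.9 + 63^2.9)
Y = 92.87%

92.87%


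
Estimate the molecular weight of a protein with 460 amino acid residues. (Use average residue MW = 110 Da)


MW = n_residues * 110 Da
MW = 460 * 110
MW = 50600 Da

50600 Da


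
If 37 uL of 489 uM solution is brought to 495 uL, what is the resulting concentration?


C2 = C1 * V1 / V2
C2 = 489 * 37 / 495
C2 = 36.5515 uM

36.5515 uM


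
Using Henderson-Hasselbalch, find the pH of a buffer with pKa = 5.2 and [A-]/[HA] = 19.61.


pH = pKa + log10([A-]/[HA])
pH = 5.2 + log10(19.61)
pH = 6.4925

6.4925


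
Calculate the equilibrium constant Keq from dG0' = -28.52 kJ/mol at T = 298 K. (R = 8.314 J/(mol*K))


Keq = exp(-dG0 * 1000 / (R * T))
Keq = exp(-(-28.52) * 1000 / (8.314 * 298))
Keq = 99834.5809

99834.5809


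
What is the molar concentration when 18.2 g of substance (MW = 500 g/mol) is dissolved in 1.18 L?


C = (mass / MW) / volume
C = (18.2 / 500) / 1.18
C = 0.0308 M

0.0308 M


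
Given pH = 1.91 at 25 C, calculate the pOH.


pOH = 14 - pH
pOH = 14 - 1.91
pOH = 12.09

12.09


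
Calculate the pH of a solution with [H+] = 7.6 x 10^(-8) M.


pH = -log10([H+])
pH = -log10(7.6 x 10^(-8))
pH = 7.1192

7.1192


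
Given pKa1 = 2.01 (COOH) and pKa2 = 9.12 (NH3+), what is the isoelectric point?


pI = (pKa1 + pKa2) / 2
pI = (2.01 + 9.12) / 2
pI = 5.565

5.565


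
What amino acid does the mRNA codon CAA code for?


Standard genetic code lookup.
Codon CAA -> Gln

Gln


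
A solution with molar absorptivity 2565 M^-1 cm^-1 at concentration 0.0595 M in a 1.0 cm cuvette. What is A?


A = epsilon * c * l
A = 2565 * 0.0595 * 1.0
A = 152.6175

152.6175


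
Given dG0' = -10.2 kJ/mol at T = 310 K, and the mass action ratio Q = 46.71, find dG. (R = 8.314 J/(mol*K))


dG = dG0' + RT * ln(Q) / 1000
dG = -10.2 + 8.314 * 310 * ln(46.71) / 1000
dG = -0.2928 kJ/mol

-0.2928 kJ/mol


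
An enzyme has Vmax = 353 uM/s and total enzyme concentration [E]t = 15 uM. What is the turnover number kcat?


kcat = Vmax / [E]t
kcat = 353 / 15
kcat = 23.5333 s^-1

23.5333 s^-1


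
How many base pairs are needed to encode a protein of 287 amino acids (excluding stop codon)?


Each amino acid = 1 codon = 3 bp
bp = 287 * 3 = 861 bp

861 bp


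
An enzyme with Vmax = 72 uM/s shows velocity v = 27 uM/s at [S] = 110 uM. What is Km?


Km = [S] * (Vmax - v) / v
Km = 110 * (72 - 27) / 27
Km = 183.3333 uM

183.3333 uM


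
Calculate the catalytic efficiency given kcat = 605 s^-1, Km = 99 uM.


Catalytic efficiency = kcat / Km
= 605 / 99
= 6.1111 uM^-1*s^-1

6.1111 uM^-1*s^-1


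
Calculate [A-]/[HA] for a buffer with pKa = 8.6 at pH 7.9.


[A-]/[HA] = 10^(pH - pKa)
= 10^(7.9 - 8.6)
= 0.1995

0.1995


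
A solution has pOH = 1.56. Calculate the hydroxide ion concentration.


[OH-] = 10^(-pOH)
[OH-] = 10^(-1.56)
[OH-] = 0.0275 M

0.0275 M


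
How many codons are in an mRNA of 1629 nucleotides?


codons = nucleotides / 3
codons = 1629 / 3 = 543

543


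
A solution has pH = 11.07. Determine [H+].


[H+] = 10^(-pH)
[H+] = 10^(-11.07)
[H+] = 8.511e-12 M

8.511e-12 M


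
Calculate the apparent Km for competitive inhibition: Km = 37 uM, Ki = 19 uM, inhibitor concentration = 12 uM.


Km_app = Km * (1 + [I]/Ki)
Km_app = 37 * (1 + 12/19)
Km_app = 60.3684 uM

60.3684 uM


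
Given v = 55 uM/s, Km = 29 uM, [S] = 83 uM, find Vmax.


Vmax = v * (Km + [S]) / [S]
Vmax = 55 * (29 + 83) / 83
Vmax = 74.2169 uM/s

74.2169 uM/s


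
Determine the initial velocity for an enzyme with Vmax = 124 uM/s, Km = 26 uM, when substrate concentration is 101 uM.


v = Vmax * [S] / (Km + [S])
v = 124 * 101 / (26 + 101)
v = 98.6142 uM/s

98.6142 uM/s


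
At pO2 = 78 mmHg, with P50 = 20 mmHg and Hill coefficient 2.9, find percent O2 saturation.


Y = pO2^n / (P50^n + pO2^n)
Y = 78^2.9 / (20^2.9 + 78^2.9)
Y = 98.11%

98.11%


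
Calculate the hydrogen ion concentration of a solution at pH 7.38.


[H+] = 10^(-pH)
[H+] = 10^(-7.38)
[H+] = 4.169e-08 M

4.169e-08 M


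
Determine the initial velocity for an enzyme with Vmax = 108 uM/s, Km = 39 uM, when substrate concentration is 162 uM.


v = Vmax * [S] / (Km + [S])
v = 108 * 162 / (39 + 162)
v = 87.0448 uM/s

87.0448 uM/s


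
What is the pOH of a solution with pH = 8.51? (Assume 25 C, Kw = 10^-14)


pOH = 14 - pH
pOH = 14 - 8.51
pOH = 5.49

5.49


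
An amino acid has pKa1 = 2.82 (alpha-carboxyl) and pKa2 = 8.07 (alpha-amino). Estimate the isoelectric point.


pI = (pKa1 + pKa2) / 2
pI = (2.82 + 8.07) / 2
pI = 5.445

5.445


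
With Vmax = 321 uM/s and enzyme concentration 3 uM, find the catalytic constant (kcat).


kcat = Vmax / [E]t
kcat = 321 / 3
kcat = 107.0 s^-1

107.0 s^-1


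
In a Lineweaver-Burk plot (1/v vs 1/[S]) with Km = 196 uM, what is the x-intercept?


x-intercept = -1/Km
= -1/196
= -0.0051 1/uM

-0.0051 1/uM


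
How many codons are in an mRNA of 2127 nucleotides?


codons = nucleotides / 3
codons = 2127 / 3 = 709

709


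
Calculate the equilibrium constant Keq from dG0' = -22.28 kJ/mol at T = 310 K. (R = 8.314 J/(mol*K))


Keq = exp(-dG0 * 1000 / (R * T))
Keq = exp(-(-22.28) * 1000 / (8.314 * 310))
Keq = 5679.2334

5679.2334


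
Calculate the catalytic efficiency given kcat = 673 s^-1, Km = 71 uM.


Catalytic efficiency = kcat / Km
= 673 / 71
= 9.4789 uM^-1*s^-1

9.4789 uM^-1*s^-1


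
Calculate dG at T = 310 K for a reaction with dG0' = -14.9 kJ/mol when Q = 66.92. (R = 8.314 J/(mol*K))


dG = dG0' + RT * ln(Q) / 1000
dG = -14.9 + 8.314 * 310 * ln(66.92) / 1000
dG = -4.0662 kJ/mol

-4.0662 kJ/mol


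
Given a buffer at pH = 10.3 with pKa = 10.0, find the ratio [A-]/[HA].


[A-]/[HA] = 10^(pH - pKa)
= 10^(10.3 - 10.0)
= 1.9953

1.9953


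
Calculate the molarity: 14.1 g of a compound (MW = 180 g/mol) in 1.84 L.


C = (mass / MW) / volume
C = (14.1 / 180) / 1.84
C = 0.0426 M

0.0426 M


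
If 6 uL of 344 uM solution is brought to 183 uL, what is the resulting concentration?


C2 = C1 * V1 / V2
C2 = 344 * 6 / 183
C2 = 11.2787 uM

11.2787 uM


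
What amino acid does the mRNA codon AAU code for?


Standard genetic code lookup.
Codon AAU -> Asn

Asn


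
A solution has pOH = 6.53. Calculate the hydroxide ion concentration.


[OH-] = 10^(-pOH)
[OH-] = 10^(-6.53)
[OH-] = 2.951e-07 M

2.951e-07 M


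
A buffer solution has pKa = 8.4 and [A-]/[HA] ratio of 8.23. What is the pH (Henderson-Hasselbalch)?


pH = pKa + log10([A-]/[HA])
pH = 8.4 + log10(8.23)
pH = 9.3154

9.3154


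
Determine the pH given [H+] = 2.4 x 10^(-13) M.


pH = -log10([H+])
pH = -log10(2.4 x 10^(-13))
pH = 12.6198

12.6198


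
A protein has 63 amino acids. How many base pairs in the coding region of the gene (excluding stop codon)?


Each amino acid = 1 codon = 3 bp
bp = 63 * 3 = 189 bp

189 bp


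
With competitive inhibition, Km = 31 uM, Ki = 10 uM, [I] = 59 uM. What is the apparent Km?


Km_app = Km * (1 + [I]/Ki)
Km_app = 31 * (1 + 59/10)
Km_app = 213.9 uM

213.9 uM


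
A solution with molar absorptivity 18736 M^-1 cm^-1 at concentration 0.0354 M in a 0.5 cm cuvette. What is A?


A = epsilon * c * l
A = 18736 * 0.0354 * 0.5
A = 331.6272

331.6272


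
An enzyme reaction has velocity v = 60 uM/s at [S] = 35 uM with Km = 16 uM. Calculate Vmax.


Vmax = v * (Km + [S]) / [S]
Vmax = 60 * (16 + 35) / 35
Vmax = 87.4286 uM/s

87.4286 uM/s


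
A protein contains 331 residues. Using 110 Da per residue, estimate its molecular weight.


MW = n_residues * 110 Da
MW = 331 * 110
MW = 36410 Da

36410 Da


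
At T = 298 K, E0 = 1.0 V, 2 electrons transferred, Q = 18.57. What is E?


E = E0 - (RT/nF) * ln(Q)
E = 1.0 - (8.314 * 298 / (2 * 96485)) * ln(18.57)
E = 0.9625 V

0.9625 V


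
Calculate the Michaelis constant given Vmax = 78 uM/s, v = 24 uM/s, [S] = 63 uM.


Km = [S] * (Vmax - v) / v
Km = 63 * (78 - 24) / 24
Km = 141.75 uM

141.75 uM


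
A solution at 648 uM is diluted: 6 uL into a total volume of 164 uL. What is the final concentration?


C2 = C1 * V1 / V2
C2 = 648 * 6 / 164
C2 = 23.7073 uM

23.7073 uM


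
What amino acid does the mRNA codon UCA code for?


Standard genetic code lookup.
Codon UCA -> Ser

Ser


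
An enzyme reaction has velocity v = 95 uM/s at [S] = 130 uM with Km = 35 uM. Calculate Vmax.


Vmax = v * (Km + [S]) / [S]
Vmax = 95 * (35 + 130) / 130
Vmax = 120.5769 uM/s

120.5769 uM/s


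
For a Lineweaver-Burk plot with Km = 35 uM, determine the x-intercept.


x-intercept = -1/Km
= -1/35
= -0.0286 1/uM

-0.0286 1/uM


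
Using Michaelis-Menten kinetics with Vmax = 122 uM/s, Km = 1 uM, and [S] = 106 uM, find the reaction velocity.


v = Vmax * [S] / (Km + [S])
v = 122 * 106 / (1 + 106)
v = 120.8598 uM/s

120.8598 uM/s


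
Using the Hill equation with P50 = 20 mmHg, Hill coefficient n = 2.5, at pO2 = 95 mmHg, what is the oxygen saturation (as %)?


Y = pO2^n / (P50^n + pO2^n)
Y = 95^2.5 / (20^2.5 + 95^2.5)
Y = 98.01%

98.01%


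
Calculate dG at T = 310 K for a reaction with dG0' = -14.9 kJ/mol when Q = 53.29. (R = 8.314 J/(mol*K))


dG = dG0' + RT * ln(Q) / 1000
dG = -14.9 + 8.314 * 310 * ln(53.29) / 1000
dG = -4.6531 kJ/mol

-4.6531 kJ/mol


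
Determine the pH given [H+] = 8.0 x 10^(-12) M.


pH = -log10([H+])
pH = -log10(8.0 x 10^(-12))
pH = 11.0969

11.0969


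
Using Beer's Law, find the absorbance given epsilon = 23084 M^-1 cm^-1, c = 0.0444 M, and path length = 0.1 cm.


A = epsilon * c * l
A = 23084 * 0.0444 * 0.1
A = 102.493

102.493


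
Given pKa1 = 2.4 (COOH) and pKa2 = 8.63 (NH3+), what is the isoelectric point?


pI = (pKa1 + pKa2) / 2
pI = (2.4 + 8.63) / 2
pI = 5.515

5.515


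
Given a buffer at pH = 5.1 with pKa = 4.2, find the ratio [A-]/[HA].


[A-]/[HA] = 10^(pH - pKa)
= 10^(5.1 - 4.2)
= 7.9433

7.9433


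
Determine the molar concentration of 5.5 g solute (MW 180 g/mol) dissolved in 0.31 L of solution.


C = (mass / MW) / volume
C = (5.5 / 180) / 0.31
C = 0.0986 M

0.0986 M


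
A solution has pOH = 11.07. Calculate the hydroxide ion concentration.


[OH-] = 10^(-pOH)
[OH-] = 10^(-11.07)
[OH-] = 8.511e-12 M

8.511e-12 M


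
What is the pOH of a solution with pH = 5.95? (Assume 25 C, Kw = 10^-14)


pOH = 14 - pH
pOH = 14 - 5.95
pOH = 8.05

8.05


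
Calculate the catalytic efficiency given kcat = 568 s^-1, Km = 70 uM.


Catalytic efficiency = kcat / Km
= 568 / 70
= 8.1143 uM^-1*s^-1

8.1143 uM^-1*s^-1


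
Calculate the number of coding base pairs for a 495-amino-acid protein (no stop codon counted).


Each amino acid = 1 codon = 3 bp
bp = 495 * 3 = 1485 bp

1485 bp


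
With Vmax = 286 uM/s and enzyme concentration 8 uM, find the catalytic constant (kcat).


kcat = Vmax / [E]t
kcat = 286 / 8
kcat = 35.75 s^-1

35.75 s^-1


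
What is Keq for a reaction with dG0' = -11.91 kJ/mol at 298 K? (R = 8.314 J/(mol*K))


Keq = exp(-dG0 * 1000 / (R * T))
Keq = exp(-(-11.91) * 1000 / (8.314 * 298))
Keq = 122.3794

122.3794


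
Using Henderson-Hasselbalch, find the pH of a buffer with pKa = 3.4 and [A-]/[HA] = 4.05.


pH = pKa + log10([A-]/[HA])
pH = 3.4 + log10(4.05)
pH = 4.0075

4.0075


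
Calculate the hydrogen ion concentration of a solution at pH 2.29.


[H+] = 10^(-pH)
[H+] = 10^(-2.29)
[H+] = 0.0051 M

0.0051 M


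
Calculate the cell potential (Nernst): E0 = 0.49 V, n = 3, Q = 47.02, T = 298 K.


E = E0 - (RT/nF) * ln(Q)
E = 0.49 - (8.314 * 298 / (3 * 96485)) * ln(47.02)
E = 0.457 V

0.457 V


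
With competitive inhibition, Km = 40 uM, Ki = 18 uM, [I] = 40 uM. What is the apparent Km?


Km_app = Km * (1 + [I]/Ki)
Km_app = 40 * (1 + 40/18)
Km_app = 128.8889 uM

128.8889 uM


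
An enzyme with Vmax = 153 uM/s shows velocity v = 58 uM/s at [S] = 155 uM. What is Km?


Km = [S] * (Vmax - v) / v
Km = 155 * (153 - 58) / 58
Km = 253.8793 uM

253.8793 uM


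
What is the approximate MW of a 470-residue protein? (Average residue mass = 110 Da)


MW = n_residues * 110 Da
MW = 470 * 110
MW = 51700 Da

51700 Da


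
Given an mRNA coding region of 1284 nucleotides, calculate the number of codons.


codons = nucleotides / 3
codons = 1284 / 3 = 428

428


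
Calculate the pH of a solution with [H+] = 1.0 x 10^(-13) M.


pH = -log10([H+])
pH = -log10(1.0 x 10^(-13))
pH = 13.0

13.0


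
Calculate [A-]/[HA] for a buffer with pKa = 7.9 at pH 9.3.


[A-]/[HA] = 10^(pH - pKa)
= 10^(9.3 - 7.9)
= 25.1189

25.1189


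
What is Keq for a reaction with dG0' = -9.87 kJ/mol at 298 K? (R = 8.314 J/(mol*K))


Keq = exp(-dG0 * 1000 / (R * T))
Keq = exp(-(-9.87) * 1000 / (8.314 * 298))
Keq = 53.7175

53.7175


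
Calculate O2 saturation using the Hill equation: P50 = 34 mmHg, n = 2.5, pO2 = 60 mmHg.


Y = pO2^n / (P50^n + pO2^n)
Y = 60^2.5 / (34^2.5 + 60^2.5)
Y = 80.53%

80.53%


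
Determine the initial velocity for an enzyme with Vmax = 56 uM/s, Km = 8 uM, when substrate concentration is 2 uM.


v = Vmax * [S] / (Km + [S])
v = 56 * 2 / (8 + 2)
v = 11.2 uM/s

11.2 uM/s


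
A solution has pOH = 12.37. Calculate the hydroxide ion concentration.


[OH-] = 10^(-pOH)
[OH-] = 10^(-12.37)
[OH-] = 4.266e-13 M

4.266e-13 M


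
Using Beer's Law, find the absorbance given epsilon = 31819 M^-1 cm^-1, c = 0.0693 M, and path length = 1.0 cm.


A = epsilon * c * l
A = 31819 * 0.0693 * 1.0
A = 2205.0567

2205.0567


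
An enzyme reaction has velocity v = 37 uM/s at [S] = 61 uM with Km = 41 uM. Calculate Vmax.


Vmax = v * (Km + [S]) / [S]
Vmax = 37 * (41 + 61) / 61
Vmax = 61.8689 uM/s

61.8689 uM/s


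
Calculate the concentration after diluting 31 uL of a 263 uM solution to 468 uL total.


C2 = C1 * V1 / V2
C2 = 263 * 31 / 468
C2 = 17.4209 uM

17.4209 uM


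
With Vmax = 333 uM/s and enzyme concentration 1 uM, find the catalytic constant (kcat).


kcat = Vmax / [E]t
kcat = 333 / 1
kcat = 333.0 s^-1

333.0 s^-1


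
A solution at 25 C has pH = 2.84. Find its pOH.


pOH = 14 - pH
pOH = 14 - 2.84
pOH = 11.16

11.16


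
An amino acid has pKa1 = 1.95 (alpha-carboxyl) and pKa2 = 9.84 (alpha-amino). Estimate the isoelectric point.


pI = (pKa1 + pKa2) / 2
pI = (1.95 + 9.84) / 2
pI = 5.895

5.895


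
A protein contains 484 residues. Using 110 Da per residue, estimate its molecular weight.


MW = n_residues * 110 Da
MW = 484 * 110
MW = 53240 Da

53240 Da


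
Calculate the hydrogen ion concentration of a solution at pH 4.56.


[H+] = 10^(-pH)
[H+] = 10^(-4.56)
[H+] = 2.754e-05 M

2.754e-05 M


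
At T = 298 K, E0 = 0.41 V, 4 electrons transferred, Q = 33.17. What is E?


E = E0 - (RT/nF) * ln(Q)
E = 0.41 - (8.314 * 298 / (4 * 96485)) * ln(33.17)
E = 0.3875 V

0.3875 V


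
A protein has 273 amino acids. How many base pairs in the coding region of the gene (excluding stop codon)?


Each amino acid = 1 codon = 3 bp
bp = 273 * 3 = 819 bp

819 bp


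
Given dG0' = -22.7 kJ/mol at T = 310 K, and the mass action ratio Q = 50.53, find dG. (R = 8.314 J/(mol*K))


dG = dG0' + RT * ln(Q) / 1000
dG = -22.7 + 8.314 * 310 * ln(50.53) / 1000
dG = -12.5902 kJ/mol

-12.5902 kJ/mol


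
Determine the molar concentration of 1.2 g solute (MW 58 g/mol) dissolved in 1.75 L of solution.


C = (mass / MW) / volume
C = (1.2 / 58) / 1.75
C = 0.0118 M

0.0118 M


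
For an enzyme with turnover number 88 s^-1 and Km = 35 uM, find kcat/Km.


Catalytic efficiency = kcat / Km
= 88 / 35
= 2.5143 uM^-1*s^-1

2.5143 uM^-1*s^-1


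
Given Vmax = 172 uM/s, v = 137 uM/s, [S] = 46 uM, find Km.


Km = [S] * (Vmax - v) / v
Km = 46 * (172 - 137) / 137
Km = 11.7518 uM

11.7518 uM


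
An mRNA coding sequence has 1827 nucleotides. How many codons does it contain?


codons = nucleotides / 3
codons = 1827 / 3 = 609

609


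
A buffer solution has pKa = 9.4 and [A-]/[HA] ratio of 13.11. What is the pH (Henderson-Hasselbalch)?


pH = pKa + log10([A-]/[HA])
pH = 9.4 + log10(13.11)
pH = 10.5176

10.5176


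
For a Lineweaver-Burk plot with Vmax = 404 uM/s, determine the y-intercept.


y-intercept = 1/Vmax
= 1/404
= 0.0025 s/uM

0.0025 s/uM


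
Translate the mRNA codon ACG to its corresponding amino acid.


Standard genetic code lookup.
Codon ACG -> Thr

Thr


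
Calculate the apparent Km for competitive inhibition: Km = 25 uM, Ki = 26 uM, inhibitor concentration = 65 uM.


Km_app = Km * (1 + [I]/Ki)
Km_app = 25 * (1 + 65/26)
Km_app = 87.5 uM

87.5 uM


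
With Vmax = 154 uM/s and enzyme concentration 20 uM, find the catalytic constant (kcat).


kcat = Vmax / [E]t
kcat = 154 / 20
kcat = 7.7 s^-1

7.7 s^-1


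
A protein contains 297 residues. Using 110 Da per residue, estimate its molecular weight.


MW = n_residues * 110 Da
MW = 297 * 110
MW = 32670 Da

32670 Da


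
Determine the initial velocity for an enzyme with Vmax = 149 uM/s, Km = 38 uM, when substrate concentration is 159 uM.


v = Vmax * [S] / (Km + [S])
v = 149 * 159 / (38 + 159)
v = 120.2589 uM/s

120.2589 uM/s


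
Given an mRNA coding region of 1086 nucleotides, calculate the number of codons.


codons = nucleotides / 3
codons = 1086 / 3 = 362

362


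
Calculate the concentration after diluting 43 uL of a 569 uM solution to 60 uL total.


C2 = C1 * V1 / V2
C2 = 569 * 43 / 60
C2 = 407.7833 uM

407.7833 uM


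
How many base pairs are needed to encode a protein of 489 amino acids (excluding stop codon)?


Each amino acid = 1 codon = 3 bp
bp = 489 * 3 = 1467 bp

1467 bp


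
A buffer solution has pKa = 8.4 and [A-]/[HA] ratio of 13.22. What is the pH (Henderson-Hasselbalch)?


pH = pKa + log10([A-]/[HA])
pH = 8.4 + log10(13.22)
pH = 9.5212

9.5212


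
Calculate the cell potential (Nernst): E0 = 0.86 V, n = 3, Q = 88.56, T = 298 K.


E = E0 - (RT/nF) * ln(Q)
E = 0.86 - (8.314 * 298 / (3 * 96485)) * ln(88.56)
E = 0.8216 V

0.8216 V


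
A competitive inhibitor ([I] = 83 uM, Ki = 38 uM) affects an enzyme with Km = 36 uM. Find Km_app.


Km_app = Km * (1 + [I]/Ki)
Km_app = 36 * (1 + 83/38)
Km_app = 114.6316 uM

114.6316 uM


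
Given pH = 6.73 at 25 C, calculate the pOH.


pOH = 14 - pH
pOH = 14 - 6.73
pOH = 7.27

7.27


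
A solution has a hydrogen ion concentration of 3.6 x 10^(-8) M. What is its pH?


pH = -log10([H+])
pH = -log10(3.6 x 10^(-8))
pH = 7.4437

7.4437


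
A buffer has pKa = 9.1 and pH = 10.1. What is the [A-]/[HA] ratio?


[A-]/[HA] = 10^(pH - pKa)
= 10^(10.1 - 9.1)
= 10.0

10.0


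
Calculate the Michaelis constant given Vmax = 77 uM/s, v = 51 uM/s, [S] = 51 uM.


Km = [S] * (Vmax - v) / v
Km = 51 * (77 - 51) / 51
Km = 26.0 uM

26.0 uM


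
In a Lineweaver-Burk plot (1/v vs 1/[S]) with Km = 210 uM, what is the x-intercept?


x-intercept = -1/Km
= -1/210
= -0.0048 1/uM

-0.0048 1/uM


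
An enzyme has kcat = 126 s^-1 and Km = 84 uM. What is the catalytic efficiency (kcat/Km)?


Catalytic efficiency = kcat / Km
= 126 / 84
= 1.5 uM^-1*s^-1

1.5 uM^-1*s^-1


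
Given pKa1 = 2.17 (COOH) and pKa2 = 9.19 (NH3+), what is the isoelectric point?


pI = (pKa1 + pKa2) / 2
pI = (2.17 + 9.19) / 2
pI = 5.68

5.68


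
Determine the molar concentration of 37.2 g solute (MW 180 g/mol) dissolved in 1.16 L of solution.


C = (mass / MW) / volume
C = (37.2 / 180) / 1.16
C = 0.1782 M

0.1782 M


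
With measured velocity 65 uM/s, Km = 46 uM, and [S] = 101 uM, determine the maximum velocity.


Vmax = v * (Km + [S]) / [S]
Vmax = 65 * (46 + 101) / 101
Vmax = 94.604 uM/s

94.604 uM/s


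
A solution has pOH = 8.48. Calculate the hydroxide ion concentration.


[OH-] = 10^(-pOH)
[OH-] = 10^(-8.48)
[OH-] = 3.311e-09 M

3.311e-09 M


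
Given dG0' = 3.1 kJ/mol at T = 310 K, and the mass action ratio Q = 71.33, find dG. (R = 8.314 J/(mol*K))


dG = dG0' + RT * ln(Q) / 1000
dG = 3.1 + 8.314 * 310 * ln(71.33) / 1000
dG = 14.0983 kJ/mol

14.0983 kJ/mol


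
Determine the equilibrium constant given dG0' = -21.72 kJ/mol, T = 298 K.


Keq = exp(-dG0 * 1000 / (R * T))
Keq = exp(-(-21.72) * 1000 / (8.314 * 298))
Keq = 6416.6236

6416.6236


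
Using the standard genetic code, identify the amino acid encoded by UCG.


Standard genetic code lookup.
Codon UCG -> Ser

Ser


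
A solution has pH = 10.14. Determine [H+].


[H+] = 10^(-pH)
[H+] = 10^(-10.14)
[H+] = 7.244e-11 M

7.244e-11 M


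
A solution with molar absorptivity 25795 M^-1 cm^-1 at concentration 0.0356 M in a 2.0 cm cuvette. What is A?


A = epsilon * c * l
A = 25795 * 0.0356 * 2.0
A = 1836.604

1836.604


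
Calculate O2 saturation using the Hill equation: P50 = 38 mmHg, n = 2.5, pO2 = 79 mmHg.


Y = pO2^n / (P50^n + pO2^n)
Y = 79^2.5 / (38^2.5 + 79^2.5)
Y = 86.17%

86.17%


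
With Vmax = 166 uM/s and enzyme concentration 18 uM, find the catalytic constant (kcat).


kcat = Vmax / [E]t
kcat = 166 / 18
kcat = 9.2222 s^-1

9.2222 s^-1


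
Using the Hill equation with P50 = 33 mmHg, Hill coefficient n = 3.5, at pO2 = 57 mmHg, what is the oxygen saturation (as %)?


Y = pO2^n / (P50^n + pO2^n)
Y = 57^3.5 / (33^3.5 + 57^3.5)
Y = 87.13%

87.13%


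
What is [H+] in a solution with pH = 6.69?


[H+] = 10^(-pH)
[H+] = 10^(-6.69)
[H+] = 2.042e-07 M

2.042e-07 M


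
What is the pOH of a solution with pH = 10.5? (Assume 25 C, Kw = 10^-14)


pOH = 14 - pH
pOH = 14 - 10.5
pOH = 3.5

3.5


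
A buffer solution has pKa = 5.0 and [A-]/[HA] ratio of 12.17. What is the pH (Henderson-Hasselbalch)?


pH = pKa + log10([A-]/[HA])
pH = 5.0 + log10(12.17)
pH = 6.0853

6.0853


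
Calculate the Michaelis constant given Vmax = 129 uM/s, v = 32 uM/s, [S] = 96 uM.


Km = [S] * (Vmax - v) / v
Km = 96 * (129 - 32) / 32
Km = 291.0 uM

291.0 uM


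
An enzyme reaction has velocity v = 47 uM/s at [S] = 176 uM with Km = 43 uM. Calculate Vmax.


Vmax = v * (Km + [S]) / [S]
Vmax = 47 * (43 + 176) / 176
Vmax = 58.483 uM/s

58.483 uM/s


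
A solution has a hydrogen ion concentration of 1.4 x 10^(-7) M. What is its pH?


pH = -log10([H+])
pH = -log10(1.4 x 10^(-7))
pH = 6.8539

6.8539


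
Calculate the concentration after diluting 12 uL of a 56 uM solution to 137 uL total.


C2 = C1 * V1 / V2
C2 = 56 * 12 / 137
C2 = 4.9051 uM

4.9051 uM


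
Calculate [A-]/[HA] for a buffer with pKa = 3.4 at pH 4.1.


[A-]/[HA] = 10^(pH - pKa)
= 10^(4.1 - 3.4)
= 5.0119

5.0119


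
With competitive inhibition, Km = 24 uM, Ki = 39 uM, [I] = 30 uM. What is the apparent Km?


Km_app = Km * (1 + [I]/Ki)
Km_app = 24 * (1 + 30/39)
Km_app = 42.4615 uM

42.4615 uM


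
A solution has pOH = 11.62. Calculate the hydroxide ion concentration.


[OH-] = 10^(-pOH)
[OH-] = 10^(-11.62)
[OH-] = 2.399e-12 M

2.399e-12 M


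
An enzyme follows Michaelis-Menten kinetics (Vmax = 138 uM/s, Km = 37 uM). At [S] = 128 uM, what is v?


v = Vmax * [S] / (Km + [S])
v = 138 * 128 / (37 + 128)
v = 107.0545 uM/s

107.0545 uM/s


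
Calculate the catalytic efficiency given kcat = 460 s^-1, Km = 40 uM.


Catalytic efficiency = kcat / Km
= 460 / 40
= 11.5 uM^-1*s^-1

11.5 uM^-1*s^-1


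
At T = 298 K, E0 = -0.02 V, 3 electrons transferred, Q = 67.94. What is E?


E = E0 - (RT/nF) * ln(Q)
E = -0.02 - (8.314 * 298 / (3 * 96485)) * ln(67.94)
E = -0.0561 V

-0.0561 V


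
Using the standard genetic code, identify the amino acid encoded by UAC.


Standard genetic code lookup.
Codon UAC -> Tyr

Tyr


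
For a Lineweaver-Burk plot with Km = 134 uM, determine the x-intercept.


x-intercept = -1/Km
= -1/134
= -0.0075 1/uM

-0.0075 1/uM


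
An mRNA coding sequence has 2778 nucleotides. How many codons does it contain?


codons = nucleotides / 3
codons = 2778 / 3 = 926

926


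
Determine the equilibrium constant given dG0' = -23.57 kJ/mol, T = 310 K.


Keq = exp(-dG0 * 1000 / (R * T))
Keq = exp(-(-23.57) * 1000 / (8.314 * 310))
Keq = 9368.306

9368.306


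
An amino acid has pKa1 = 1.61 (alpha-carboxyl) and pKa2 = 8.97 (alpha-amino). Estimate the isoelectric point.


pI = (pKa1 + pKa2) / 2
pI = (1.61 + 8.97) / 2
pI = 5.29

5.29


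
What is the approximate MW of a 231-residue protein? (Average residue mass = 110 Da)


MW = n_residues * 110 Da
MW = 231 * 110
MW = 25410 Da

25410 Da


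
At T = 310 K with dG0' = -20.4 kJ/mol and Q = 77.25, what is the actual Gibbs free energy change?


dG = dG0' + RT * ln(Q) / 1000
dG = -20.4 + 8.314 * 310 * ln(77.25) / 1000
dG = -9.1962 kJ/mol

-9.1962 kJ/mol


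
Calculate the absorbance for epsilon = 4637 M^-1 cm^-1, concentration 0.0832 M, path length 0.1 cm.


A = epsilon * c * l
A = 4637 * 0.0832 * 0.1
A = 38.5798

38.5798


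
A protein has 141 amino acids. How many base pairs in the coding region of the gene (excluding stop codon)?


Each amino acid = 1 codon = 3 bp
bp = 141 * 3 = 423 bp

423 bp


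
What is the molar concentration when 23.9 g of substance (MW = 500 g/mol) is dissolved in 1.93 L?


C = (mass / MW) / volume
C = (23.9 / 500) / 1.93
C = 0.0248 M

0.0248 M


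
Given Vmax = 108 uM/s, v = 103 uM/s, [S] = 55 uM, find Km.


Km = [S] * (Vmax - v) / v
Km = 55 * (108 - 103) / 103
Km = 2.6699 uM

2.6699 uM


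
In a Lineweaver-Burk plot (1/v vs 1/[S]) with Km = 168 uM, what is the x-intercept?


x-intercept = -1/Km
= -1/168
= -0.006 1/uM

-0.006 1/uM


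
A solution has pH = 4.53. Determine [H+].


[H+] = 10^(-pH)
[H+] = 10^(-4.53)
[H+] = 2.951e-05 M

2.951e-05 M


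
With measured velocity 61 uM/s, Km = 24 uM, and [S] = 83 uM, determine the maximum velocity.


Vmax = v * (Km + [S]) / [S]
Vmax = 61 * (24 + 83) / 83
Vmax = 78.6386 uM/s

78.6386 uM/s


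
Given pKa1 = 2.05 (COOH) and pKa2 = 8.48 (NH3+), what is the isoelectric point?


pI = (pKa1 + pKa2) / 2
pI = (2.05 + 8.48) / 2
pI = 5.265

5.265


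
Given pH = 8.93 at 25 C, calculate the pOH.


pOH = 14 - pH
pOH = 14 - 8.93
pOH = 5.07

5.07


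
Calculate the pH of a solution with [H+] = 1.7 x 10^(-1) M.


pH = -log10([H+])
pH = -log10(1.7 x 10^(-1))
pH = 0.7696

0.7696


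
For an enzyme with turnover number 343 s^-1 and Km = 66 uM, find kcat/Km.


Catalytic efficiency = kcat / Km
= 343 / 66
= 5.197 uM^-1*s^-1

5.197 uM^-1*s^-1


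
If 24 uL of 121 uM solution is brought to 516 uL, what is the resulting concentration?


C2 = C1 * V1 / V2
C2 = 121 * 24 / 516
C2 = 5.6279 uM

5.6279 uM


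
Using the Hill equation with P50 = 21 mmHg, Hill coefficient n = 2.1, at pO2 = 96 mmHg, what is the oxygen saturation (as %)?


Y = pO2^n / (P50^n + pO2^n)
Y = 96^2.1 / (21^2.1 + 96^2.1)
Y = 96.05%

96.05%


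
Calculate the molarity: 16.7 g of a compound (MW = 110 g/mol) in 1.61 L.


C = (mass / MW) / volume
C = (16.7 / 110) / 1.61
C = 0.0943 M

0.0943 M


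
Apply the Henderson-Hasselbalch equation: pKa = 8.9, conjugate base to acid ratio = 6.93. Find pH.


pH = pKa + log10([A-]/[HA])
pH = 8.9 + log10(6.93)
pH = 9.7407

9.7407


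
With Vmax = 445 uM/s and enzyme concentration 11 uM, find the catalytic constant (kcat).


kcat = Vmax / [E]t
kcat = 445 / 11
kcat = 40.4545 s^-1

40.4545 s^-1


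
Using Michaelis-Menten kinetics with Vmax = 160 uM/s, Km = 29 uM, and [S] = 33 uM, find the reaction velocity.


v = Vmax * [S] / (Km + [S])
v = 160 * 33 / (29 + 33)
v = 85.1613 uM/s

85.1613 uM/s


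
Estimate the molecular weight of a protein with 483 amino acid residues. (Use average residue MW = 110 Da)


MW = n_residues * 110 Da
MW = 483 * 110
MW = 53130 Da

53130 Da


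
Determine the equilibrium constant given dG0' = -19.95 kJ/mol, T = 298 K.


Keq = exp(-dG0 * 1000 / (R * T))
Keq = exp(-(-19.95) * 1000 / (8.314 * 298))
Keq = 3140.817

3140.817


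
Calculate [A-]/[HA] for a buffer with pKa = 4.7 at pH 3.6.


[A-]/[HA] = 10^(pH - pKa)
= 10^(3.6 - 4.7)
= 0.0794

0.0794


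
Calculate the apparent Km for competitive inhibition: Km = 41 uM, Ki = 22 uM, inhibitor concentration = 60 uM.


Km_app = Km * (1 + [I]/Ki)
Km_app = 41 * (1 + 60/22)
Km_app = 152.8182 uM

152.8182 uM


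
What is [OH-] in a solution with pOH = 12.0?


[OH-] = 10^(-pOH)
[OH-] = 10^(-12.0)
[OH-] = 1.000e-12 M

1.000e-12 M


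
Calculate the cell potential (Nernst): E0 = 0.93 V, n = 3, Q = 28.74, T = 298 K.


E = E0 - (RT/nF) * ln(Q)
E = 0.93 - (8.314 * 298 / (3 * 96485)) * ln(28.74)
E = 0.9013 V

0.9013 V


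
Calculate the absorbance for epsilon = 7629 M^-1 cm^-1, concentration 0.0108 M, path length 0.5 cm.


A = epsilon * c * l
A = 7629 * 0.0108 * 0.5
A = 41.1966

41.1966


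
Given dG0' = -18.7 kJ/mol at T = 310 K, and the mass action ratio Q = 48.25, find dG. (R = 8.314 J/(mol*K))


dG = dG0' + RT * ln(Q) / 1000
dG = -18.7 + 8.314 * 310 * ln(48.25) / 1000
dG = -8.7092 kJ/mol

-8.7092 kJ/mol


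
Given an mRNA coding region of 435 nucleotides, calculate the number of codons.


codons = nucleotides / 3
codons = 435 / 3 = 145

145


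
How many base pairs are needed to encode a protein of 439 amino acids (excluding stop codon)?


Each amino acid = 1 codon = 3 bp
bp = 439 * 3 = 1317 bp

1317 bp
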